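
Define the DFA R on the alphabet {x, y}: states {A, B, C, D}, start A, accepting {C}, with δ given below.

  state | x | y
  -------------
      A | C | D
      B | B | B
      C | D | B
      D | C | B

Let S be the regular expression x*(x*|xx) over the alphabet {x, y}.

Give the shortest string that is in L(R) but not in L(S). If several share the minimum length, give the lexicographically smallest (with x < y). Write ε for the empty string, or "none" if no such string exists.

The string yx is accepted by R but not by S.
No shorter string lies in the difference, and yx is the lexicographically first length-2 string in L(R) \ L(S).

yx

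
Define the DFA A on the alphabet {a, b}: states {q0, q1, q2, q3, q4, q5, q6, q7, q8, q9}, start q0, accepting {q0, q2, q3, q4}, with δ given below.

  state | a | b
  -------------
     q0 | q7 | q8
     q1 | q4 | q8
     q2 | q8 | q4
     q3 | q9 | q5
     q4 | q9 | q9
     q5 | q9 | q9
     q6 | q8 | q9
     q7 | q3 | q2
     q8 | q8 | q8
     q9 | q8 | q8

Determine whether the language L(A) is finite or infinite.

finite

The useful states (reachable from q0 and able to reach an accepting state) are {q0, q2, q3, q4, q7}.
Restricted to these states the transition graph has no cycle, so every accepting path has bounded length and L is finite.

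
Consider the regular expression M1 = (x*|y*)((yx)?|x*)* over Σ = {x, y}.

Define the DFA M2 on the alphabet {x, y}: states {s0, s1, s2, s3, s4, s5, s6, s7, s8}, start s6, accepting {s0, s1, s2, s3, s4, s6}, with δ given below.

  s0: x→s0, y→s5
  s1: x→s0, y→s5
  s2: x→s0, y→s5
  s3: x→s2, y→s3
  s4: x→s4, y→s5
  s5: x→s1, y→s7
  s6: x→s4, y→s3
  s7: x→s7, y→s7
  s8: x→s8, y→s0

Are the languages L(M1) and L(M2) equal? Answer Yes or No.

Yes

Converting the expression M1 to a DFA (subset construction, then merging equivalent states) gives the minimal DFA with states {r0, r1, r2, r3}, start state r0, accepting states {r0, r1} and transitions r0: x→r1, y→r0; r1: x→r1, y→r2; r2: x→r1, y→r3; r3: x→r3, y→r3.
Exploring the product automaton M1 × M2 from the start pair (r0, s6), following both machines on each input symbol, reaches 8 state pairs: (r0, s6), (r1, s4), (r0, s3), (r2, s5), (r1, s2), (r1, s1), (r3, s7), (r1, s0).
M1 accepts in {r0, r1} and M2 accepts in {s0, s1, s2, s3, s4, s6}. In every reachable pair the two components are either both accepting — (r0, s6), (r1, s4), (r0, s3), (r1, s2), (r1, s1), (r1, s0) — or both non-accepting, so no string is accepted by exactly one of the machines: L(M1) \ L(M2) and L(M2) \ L(M1) are both empty.
Hence every string is accepted by M1 iff it is accepted by M2, and the two languages coincide.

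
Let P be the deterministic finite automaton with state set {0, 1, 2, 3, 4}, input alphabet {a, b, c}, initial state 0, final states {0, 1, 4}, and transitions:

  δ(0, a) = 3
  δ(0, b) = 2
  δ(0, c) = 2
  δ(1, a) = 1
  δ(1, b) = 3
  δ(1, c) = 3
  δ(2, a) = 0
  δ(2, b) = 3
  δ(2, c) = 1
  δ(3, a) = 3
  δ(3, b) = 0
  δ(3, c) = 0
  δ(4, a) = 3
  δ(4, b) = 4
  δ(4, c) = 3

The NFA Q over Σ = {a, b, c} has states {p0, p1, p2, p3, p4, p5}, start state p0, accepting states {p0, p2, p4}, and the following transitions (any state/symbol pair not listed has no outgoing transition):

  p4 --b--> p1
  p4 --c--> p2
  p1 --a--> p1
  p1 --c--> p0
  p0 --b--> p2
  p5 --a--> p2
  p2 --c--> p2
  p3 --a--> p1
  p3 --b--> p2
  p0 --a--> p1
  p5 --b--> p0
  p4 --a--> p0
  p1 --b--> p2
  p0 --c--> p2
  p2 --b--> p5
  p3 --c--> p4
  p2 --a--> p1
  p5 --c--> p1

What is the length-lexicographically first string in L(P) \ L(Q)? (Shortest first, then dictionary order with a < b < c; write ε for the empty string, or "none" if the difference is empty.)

ba

The string ba is accepted by P but not by Q.
No shorter string lies in the difference, and ba is the lexicographically first length-2 string in L(P) \ L(Q).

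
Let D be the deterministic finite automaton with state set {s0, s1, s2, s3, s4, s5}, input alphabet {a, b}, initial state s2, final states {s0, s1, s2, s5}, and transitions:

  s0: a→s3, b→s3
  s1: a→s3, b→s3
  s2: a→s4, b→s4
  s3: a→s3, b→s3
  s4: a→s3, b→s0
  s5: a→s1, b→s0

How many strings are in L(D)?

The useful subgraph on states {s0, s2, s4} is acyclic, so L(D) is finite; the longest accepting path visits 3 useful states, giving maximum string length 2.
Counting accepting paths from s2 by length: 1 of length 0, 2 of length 2. Total 3.

3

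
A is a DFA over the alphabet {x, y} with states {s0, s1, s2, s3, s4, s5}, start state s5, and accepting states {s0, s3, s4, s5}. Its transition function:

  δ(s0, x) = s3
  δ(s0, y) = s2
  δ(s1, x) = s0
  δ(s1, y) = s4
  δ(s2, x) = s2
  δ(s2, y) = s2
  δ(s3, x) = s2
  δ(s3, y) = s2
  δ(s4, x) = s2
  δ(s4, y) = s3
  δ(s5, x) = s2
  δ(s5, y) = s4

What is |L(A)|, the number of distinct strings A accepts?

The useful subgraph on states {s3, s4, s5} is acyclic, so L(A) is finite; the longest accepting path visits 3 useful states, giving maximum string length 2.
Counting accepting paths from s5 by length: 1 of length 0, 1 of length 1, 1 of length 2. Total 3.

3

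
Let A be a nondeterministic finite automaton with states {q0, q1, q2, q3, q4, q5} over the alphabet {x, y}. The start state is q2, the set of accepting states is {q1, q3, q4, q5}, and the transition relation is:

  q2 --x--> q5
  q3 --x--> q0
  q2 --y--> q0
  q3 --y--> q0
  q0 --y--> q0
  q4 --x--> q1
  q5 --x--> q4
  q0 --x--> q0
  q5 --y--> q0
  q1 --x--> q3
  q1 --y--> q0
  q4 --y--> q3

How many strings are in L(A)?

5

The useful subgraph on states {q1, q2, q3, q4, q5} is acyclic, so L(A) is finite; the longest accepting path visits 5 useful states, giving maximum string length 4.
Counting accepting paths from q2 by length: 1 of length 1, 1 of length 2, 2 of length 3, 1 of length 4. Total 5.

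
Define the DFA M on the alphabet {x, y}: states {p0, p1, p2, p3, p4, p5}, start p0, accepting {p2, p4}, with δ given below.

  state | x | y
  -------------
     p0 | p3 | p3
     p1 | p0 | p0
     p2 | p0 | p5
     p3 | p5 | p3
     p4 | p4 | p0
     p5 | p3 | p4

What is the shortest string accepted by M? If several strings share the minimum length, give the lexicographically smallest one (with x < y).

xxy

A breadth-first search from p0 reaches an accepting state first via the path p0 → p3 → p5 → p4 on input xxy.
No string of length < 3 is accepted (BFS exhausts all shorter strings without reaching an accepting state), and xxy is the lexicographically least accepting string of length 3.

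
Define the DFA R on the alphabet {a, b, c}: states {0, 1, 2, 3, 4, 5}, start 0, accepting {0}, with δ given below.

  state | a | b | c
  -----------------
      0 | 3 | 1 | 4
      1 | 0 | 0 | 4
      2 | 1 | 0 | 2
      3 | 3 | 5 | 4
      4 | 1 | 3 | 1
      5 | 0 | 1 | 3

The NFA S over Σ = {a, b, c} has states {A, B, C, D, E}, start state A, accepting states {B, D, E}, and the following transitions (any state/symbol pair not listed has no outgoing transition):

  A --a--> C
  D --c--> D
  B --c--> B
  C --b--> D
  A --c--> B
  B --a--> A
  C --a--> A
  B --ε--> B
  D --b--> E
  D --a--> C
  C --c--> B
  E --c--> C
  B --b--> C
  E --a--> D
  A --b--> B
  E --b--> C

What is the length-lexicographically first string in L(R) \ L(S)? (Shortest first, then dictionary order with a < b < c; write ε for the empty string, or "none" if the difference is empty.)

The empty string ε is accepted by R but not by S.
Since ε is the unique shortest string, it is the required witness.

ε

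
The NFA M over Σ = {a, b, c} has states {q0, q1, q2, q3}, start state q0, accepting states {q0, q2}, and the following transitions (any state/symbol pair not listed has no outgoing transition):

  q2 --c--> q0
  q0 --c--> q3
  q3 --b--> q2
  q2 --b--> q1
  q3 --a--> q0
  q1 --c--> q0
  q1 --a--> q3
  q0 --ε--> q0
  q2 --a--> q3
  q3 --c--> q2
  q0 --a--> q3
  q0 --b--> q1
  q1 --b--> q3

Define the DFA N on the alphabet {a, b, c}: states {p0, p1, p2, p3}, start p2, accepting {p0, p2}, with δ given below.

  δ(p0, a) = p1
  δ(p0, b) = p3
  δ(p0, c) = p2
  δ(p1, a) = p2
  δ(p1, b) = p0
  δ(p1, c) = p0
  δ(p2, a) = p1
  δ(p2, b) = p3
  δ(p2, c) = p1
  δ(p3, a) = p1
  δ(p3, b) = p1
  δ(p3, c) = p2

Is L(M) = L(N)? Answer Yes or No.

Yes

Exploring the product automaton M × N from the start pair (q0, p2), following both machines on each input symbol, reaches 4 state pairs: (q0, p2), (q3, p1), (q1, p3), (q2, p0).
M accepts in {q0, q2} and N accepts in {p0, p2}. In every reachable pair the two components are either both accepting — (q0, p2), (q2, p0) — or both non-accepting, so no string is accepted by exactly one of the machines: L(M) \ L(N) and L(N) \ L(M) are both empty.
Hence every string is accepted by M iff it is accepted by N, and the two languages coincide.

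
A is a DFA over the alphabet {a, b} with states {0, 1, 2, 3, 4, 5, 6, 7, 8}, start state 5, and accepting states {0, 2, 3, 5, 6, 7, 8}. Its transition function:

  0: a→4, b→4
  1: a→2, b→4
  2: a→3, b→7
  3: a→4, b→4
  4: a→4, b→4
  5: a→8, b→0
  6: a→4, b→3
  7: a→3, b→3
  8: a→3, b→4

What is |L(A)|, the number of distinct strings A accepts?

4

The useful subgraph on states {0, 3, 5, 8} is acyclic, so L(A) is finite; the longest accepting path visits 3 useful states, giving maximum string length 2.
Counting accepting paths from 5 by length: 1 of length 0, 2 of length 1, 1 of length 2. Total 4.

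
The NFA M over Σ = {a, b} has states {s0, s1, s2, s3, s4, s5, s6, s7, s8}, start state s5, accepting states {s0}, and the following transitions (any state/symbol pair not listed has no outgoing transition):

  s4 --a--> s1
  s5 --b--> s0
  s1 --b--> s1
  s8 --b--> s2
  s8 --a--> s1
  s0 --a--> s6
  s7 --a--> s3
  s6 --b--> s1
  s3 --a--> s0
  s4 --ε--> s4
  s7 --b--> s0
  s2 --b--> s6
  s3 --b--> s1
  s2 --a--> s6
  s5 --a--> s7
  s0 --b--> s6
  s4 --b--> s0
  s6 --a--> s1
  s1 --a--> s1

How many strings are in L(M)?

The useful subgraph on states {s0, s3, s5, s7} is acyclic, so L(M) is finite; the longest accepting path visits 4 useful states, giving maximum string length 3.
Counting accepting paths from s5 by length: 1 of length 1, 1 of length 2, 1 of length 3. Total 3.

3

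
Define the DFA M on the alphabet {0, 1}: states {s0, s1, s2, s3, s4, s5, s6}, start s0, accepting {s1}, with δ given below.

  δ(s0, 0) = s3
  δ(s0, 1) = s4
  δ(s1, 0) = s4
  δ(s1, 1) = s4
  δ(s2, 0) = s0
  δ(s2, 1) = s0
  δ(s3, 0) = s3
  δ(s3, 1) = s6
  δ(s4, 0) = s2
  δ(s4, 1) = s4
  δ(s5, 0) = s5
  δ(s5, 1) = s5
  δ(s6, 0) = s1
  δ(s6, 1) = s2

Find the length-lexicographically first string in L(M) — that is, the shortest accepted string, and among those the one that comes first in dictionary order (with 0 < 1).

010

A breadth-first search from s0 reaches an accepting state first via the path s0 → s3 → s6 → s1 on input 010.
No string of length < 3 is accepted (BFS exhausts all shorter strings without reaching an accepting state), and 010 is the lexicographically least accepting string of length 3.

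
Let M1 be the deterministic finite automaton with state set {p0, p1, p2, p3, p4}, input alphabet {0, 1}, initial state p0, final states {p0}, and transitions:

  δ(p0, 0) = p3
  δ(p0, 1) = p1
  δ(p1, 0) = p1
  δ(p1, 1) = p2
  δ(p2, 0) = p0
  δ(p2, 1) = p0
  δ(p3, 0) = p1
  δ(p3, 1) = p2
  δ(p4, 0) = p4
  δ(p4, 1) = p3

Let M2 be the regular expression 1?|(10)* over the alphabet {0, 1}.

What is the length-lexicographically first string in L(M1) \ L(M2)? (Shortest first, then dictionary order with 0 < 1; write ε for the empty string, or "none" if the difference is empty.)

The string 010 is accepted by M1 but not by M2.
No shorter string lies in the difference, and 010 is the lexicographically first length-3 string in L(M1) \ L(M2).

010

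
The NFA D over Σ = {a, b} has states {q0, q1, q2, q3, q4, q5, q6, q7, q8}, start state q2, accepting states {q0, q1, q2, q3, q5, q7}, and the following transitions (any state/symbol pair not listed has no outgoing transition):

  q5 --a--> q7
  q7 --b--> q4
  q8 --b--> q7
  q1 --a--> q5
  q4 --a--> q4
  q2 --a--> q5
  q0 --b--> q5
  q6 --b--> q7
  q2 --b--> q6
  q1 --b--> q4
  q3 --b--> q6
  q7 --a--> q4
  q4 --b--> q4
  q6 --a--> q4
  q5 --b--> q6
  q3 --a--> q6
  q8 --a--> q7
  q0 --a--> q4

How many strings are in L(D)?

The useful subgraph on states {q2, q5, q6, q7} is acyclic, so L(D) is finite; the longest accepting path visits 4 useful states, giving maximum string length 3.
Counting accepting paths from q2 by length: 1 of length 0, 1 of length 1, 2 of length 2, 1 of length 3. Total 5.

5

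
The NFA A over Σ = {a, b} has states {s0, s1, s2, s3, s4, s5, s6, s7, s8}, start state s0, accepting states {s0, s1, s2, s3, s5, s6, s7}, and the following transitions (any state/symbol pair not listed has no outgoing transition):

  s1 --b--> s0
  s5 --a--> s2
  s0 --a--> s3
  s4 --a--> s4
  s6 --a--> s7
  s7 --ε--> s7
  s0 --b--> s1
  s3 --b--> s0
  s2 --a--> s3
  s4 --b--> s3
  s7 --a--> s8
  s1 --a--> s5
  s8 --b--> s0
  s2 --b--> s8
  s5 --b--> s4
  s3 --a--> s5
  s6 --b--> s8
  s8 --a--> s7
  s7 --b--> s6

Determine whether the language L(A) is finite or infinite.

infinite

State s0 is reachable from the start and can reach an accepting state, and it lies on the cycle s0 → s1 → s0.
Traversing that cycle any number of times yields accepted strings of unbounded length, so the language is infinite.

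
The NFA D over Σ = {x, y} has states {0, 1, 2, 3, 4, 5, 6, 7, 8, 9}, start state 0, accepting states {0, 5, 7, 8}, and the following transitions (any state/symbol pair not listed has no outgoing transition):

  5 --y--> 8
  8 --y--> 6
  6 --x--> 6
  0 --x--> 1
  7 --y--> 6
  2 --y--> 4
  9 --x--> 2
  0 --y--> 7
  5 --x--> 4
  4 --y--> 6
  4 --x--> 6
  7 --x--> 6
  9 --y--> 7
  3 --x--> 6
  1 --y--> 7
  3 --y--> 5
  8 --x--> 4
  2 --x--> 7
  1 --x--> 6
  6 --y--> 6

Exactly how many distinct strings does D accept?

3

The useful subgraph on states {0, 1, 7} is acyclic, so L(D) is finite; the longest accepting path visits 3 useful states, giving maximum string length 2.
Counting accepting paths from 0 by length: 1 of length 0, 1 of length 1, 1 of length 2. Total 3.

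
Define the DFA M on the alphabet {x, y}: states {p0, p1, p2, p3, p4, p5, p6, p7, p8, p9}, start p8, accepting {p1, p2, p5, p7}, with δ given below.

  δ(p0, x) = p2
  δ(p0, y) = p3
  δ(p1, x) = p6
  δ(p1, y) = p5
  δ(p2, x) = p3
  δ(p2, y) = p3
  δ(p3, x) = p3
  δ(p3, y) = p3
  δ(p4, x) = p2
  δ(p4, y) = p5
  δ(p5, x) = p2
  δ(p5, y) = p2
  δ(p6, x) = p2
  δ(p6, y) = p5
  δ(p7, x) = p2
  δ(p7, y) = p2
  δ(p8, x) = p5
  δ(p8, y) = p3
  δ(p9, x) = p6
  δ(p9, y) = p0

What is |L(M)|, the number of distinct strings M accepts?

The useful subgraph on states {p2, p5, p8} is acyclic, so L(M) is finite; the longest accepting path visits 3 useful states, giving maximum string length 2.
Counting accepting paths from p8 by length: 1 of length 1, 2 of length 2. Total 3.

3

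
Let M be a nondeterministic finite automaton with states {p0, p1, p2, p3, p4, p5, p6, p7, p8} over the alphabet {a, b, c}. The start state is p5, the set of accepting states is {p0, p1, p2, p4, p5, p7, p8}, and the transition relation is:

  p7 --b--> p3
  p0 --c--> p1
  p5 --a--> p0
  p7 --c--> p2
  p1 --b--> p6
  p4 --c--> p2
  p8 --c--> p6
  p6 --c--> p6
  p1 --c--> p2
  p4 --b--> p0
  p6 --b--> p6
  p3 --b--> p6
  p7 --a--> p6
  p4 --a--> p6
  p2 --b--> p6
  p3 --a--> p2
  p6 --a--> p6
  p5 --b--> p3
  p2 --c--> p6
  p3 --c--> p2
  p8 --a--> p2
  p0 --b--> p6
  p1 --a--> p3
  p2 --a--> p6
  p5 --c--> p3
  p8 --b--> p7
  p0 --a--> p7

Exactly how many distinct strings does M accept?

14

The useful subgraph on states {p0, p1, p2, p3, p5, p7} is acyclic, so L(M) is finite; the longest accepting path visits 5 useful states, giving maximum string length 4.
Counting accepting paths from p5 by length: 1 of length 0, 1 of length 1, 6 of length 2, 2 of length 3, 4 of length 4. Total 14.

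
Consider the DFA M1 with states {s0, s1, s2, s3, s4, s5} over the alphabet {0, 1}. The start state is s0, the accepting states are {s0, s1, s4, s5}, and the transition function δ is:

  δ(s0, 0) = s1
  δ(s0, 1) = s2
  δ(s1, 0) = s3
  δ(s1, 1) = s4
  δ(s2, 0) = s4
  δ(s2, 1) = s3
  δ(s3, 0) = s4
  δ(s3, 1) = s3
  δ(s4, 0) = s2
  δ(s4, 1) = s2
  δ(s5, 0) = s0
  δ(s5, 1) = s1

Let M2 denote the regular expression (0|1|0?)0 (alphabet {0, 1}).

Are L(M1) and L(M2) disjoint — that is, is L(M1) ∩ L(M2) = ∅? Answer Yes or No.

The string 0 is accepted by both M1 and M2.
Hence L(M1) ∩ L(M2) ≠ ∅.

No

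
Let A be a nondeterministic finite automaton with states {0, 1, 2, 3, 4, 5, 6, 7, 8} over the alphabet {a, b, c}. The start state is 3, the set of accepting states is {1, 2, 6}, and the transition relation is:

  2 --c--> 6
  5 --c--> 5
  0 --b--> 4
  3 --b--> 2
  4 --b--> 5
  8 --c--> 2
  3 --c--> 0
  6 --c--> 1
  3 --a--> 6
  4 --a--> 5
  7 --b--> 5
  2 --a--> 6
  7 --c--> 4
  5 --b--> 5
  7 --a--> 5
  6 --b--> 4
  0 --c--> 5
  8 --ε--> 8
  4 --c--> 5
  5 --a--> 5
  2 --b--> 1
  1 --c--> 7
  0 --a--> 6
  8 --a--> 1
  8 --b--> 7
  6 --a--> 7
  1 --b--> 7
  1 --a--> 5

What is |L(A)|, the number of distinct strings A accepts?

10

The useful subgraph on states {0, 1, 2, 3, 6} is acyclic, so L(A) is finite; the longest accepting path visits 4 useful states, giving maximum string length 3.
Counting accepting paths from 3 by length: 2 of length 1, 5 of length 2, 3 of length 3. Total 10.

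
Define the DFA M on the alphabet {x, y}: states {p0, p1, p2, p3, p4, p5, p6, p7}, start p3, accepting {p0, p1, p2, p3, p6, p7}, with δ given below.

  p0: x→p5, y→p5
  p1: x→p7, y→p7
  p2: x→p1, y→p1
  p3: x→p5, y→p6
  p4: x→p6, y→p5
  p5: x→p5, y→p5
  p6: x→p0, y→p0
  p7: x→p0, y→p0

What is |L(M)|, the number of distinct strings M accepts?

4

The useful subgraph on states {p0, p3, p6} is acyclic, so L(M) is finite; the longest accepting path visits 3 useful states, giving maximum string length 2.
Counting accepting paths from p3 by length: 1 of length 0, 1 of length 1, 2 of length 2. Total 4.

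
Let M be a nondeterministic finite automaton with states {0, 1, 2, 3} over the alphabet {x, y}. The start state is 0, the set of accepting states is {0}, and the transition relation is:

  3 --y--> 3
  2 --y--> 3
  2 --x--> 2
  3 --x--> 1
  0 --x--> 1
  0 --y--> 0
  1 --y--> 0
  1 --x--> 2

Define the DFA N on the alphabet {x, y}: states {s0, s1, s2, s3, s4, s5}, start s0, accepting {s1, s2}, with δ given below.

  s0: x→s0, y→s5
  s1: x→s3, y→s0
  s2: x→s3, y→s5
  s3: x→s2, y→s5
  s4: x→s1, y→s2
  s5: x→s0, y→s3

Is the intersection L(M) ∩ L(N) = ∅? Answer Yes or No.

Exploring the product automaton M × N from the start pair (0, s0), following both machines on each input symbol, reaches 10 state pairs: (0, s0), (1, s0), (0, s5), (2, s0), (0, s3), (3, s5), (1, s2), (3, s3), (2, s3), (2, s2).
M accepts in {0} and N accepts in {s1, s2}; no reachable pair has both components accepting, so no string drives both machines to acceptance simultaneously and L(M) ∩ L(N) = ∅.
So no string is accepted by both, and the intersection is empty.

Yes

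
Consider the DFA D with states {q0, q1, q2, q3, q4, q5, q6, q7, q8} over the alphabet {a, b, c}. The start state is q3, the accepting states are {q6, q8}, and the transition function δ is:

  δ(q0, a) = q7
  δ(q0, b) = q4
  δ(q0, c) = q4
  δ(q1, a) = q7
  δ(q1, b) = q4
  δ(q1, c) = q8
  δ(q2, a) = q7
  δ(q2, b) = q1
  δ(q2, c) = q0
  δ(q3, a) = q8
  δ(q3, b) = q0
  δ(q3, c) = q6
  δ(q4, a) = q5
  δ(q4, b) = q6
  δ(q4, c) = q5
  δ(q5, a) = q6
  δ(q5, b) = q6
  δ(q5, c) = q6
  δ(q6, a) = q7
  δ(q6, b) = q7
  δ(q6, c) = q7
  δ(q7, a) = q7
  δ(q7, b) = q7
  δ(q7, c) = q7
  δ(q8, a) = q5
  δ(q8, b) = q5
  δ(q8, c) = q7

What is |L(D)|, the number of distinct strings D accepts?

22

The useful subgraph on states {q0, q3, q4, q5, q6, q8} is acyclic, so L(D) is finite; the longest accepting path visits 5 useful states, giving maximum string length 4.
Counting accepting paths from q3 by length: 2 of length 1, 8 of length 3, 12 of length 4. Total 22.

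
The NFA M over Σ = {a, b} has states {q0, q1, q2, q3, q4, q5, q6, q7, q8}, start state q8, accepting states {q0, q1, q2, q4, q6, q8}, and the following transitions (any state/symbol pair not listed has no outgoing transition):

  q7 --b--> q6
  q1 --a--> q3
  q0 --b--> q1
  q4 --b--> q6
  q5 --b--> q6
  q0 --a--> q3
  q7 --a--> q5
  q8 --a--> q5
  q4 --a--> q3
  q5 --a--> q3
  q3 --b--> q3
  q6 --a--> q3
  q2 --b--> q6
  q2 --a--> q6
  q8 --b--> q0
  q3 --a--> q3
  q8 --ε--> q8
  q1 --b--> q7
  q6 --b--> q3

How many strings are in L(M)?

The useful subgraph on states {q0, q1, q5, q6, q7, q8} is acyclic, so L(M) is finite; the longest accepting path visits 6 useful states, giving maximum string length 5.
Counting accepting paths from q8 by length: 1 of length 0, 1 of length 1, 2 of length 2, 1 of length 4, 1 of length 5. Total 6.

6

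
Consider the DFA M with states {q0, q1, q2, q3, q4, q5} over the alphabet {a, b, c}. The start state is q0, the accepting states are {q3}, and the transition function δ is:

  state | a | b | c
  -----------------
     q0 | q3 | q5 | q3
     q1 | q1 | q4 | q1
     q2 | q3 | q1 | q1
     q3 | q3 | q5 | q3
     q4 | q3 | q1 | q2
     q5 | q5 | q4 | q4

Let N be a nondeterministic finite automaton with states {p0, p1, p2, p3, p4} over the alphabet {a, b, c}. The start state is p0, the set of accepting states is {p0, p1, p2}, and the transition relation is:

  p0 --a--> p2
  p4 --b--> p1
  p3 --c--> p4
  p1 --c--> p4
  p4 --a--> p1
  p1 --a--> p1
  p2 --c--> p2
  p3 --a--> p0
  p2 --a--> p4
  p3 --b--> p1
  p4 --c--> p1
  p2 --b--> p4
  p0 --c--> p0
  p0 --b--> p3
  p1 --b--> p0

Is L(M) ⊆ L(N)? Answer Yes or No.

No

The string aa is in L(M) but not in L(N).
So L(M) ⊄ L(N).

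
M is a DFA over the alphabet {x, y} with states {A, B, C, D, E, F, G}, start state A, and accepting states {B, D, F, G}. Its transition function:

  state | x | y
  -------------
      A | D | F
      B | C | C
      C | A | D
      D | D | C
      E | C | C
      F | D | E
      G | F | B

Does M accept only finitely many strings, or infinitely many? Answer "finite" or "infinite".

infinite

State A is reachable from the start and can reach an accepting state, and it lies on the cycle A → D → C → A.
Traversing that cycle any number of times yields accepted strings of unbounded length, so the language is infinite.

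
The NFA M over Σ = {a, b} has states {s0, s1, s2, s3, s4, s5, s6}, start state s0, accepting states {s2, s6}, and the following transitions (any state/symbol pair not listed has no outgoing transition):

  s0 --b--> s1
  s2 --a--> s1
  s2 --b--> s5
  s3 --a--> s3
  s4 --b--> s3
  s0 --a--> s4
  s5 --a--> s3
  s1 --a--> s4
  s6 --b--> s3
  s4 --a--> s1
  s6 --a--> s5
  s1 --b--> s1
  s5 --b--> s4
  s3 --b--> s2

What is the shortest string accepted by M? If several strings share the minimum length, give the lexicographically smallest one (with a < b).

A breadth-first search from s0 reaches an accepting state first via the path s0 → s4 → s3 → s2 on input abb.
No string of length < 3 is accepted (BFS exhausts all shorter strings without reaching an accepting state), and abb is the lexicographically least accepting string of length 3.

abb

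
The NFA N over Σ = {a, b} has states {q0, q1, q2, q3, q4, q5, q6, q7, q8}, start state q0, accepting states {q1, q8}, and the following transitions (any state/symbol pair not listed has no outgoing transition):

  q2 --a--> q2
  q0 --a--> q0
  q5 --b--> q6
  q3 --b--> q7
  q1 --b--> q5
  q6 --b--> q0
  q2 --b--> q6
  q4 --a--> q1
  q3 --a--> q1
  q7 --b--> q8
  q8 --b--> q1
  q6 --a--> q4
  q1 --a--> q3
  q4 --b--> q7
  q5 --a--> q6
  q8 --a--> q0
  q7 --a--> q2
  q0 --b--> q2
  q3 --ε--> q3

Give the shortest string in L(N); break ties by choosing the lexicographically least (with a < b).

A breadth-first search from q0 reaches an accepting state first via the path q0 → q2 → q6 → q4 → q1 on input bbaa.
No string of length < 4 is accepted (BFS exhausts all shorter strings without reaching an accepting state), and bbaa is the lexicographically least accepting string of length 4.

bbaa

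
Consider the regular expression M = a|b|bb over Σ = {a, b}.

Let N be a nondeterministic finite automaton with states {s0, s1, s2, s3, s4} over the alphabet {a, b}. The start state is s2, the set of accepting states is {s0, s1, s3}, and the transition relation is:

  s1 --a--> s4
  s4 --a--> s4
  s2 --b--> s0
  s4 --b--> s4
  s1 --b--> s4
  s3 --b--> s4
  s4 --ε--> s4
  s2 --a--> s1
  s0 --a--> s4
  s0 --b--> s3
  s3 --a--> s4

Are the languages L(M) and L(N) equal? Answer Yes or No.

Yes

Converting the expression M to a DFA (subset construction, then merging equivalent states) gives the minimal DFA with states {m0, m1, m2, m3}, start state m0, accepting states {m1, m2} and transitions m0: a→m1, b→m2; m1: a→m3, b→m3; m2: a→m3, b→m1; m3: a→m3, b→m3.
Exploring the product automaton M × N from the start pair (m0, s2), following both machines on each input symbol, reaches 5 state pairs: (m0, s2), (m1, s1), (m2, s0), (m3, s4), (m1, s3).
M accepts in {m1, m2} and N accepts in {s0, s1, s3}. In every reachable pair the two components are either both accepting — (m1, s1), (m2, s0), (m1, s3) — or both non-accepting, so no string is accepted by exactly one of the machines: L(M) \ L(N) and L(N) \ L(M) are both empty.
Hence every string is accepted by M iff it is accepted by N, and the two languages coincide.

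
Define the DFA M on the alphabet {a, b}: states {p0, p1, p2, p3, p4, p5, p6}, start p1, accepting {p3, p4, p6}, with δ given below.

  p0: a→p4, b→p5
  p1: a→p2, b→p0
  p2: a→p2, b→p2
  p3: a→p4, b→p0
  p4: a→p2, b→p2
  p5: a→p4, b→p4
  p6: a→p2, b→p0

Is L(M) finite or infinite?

finite

The useful states (reachable from p1 and able to reach an accepting state) are {p0, p1, p4, p5}.
Restricted to these states the transition graph has no cycle, so every accepting path has bounded length and L is finite.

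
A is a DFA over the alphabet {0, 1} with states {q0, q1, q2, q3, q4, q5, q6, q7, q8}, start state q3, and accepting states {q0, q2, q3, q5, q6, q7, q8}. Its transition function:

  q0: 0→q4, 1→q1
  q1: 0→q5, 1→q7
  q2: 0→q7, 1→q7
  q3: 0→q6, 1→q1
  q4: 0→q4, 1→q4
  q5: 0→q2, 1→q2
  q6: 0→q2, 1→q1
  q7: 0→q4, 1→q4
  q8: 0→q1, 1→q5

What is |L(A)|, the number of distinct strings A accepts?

21

The useful subgraph on states {q1, q2, q3, q5, q6, q7} is acyclic, so L(A) is finite; the longest accepting path visits 6 useful states, giving maximum string length 5.
Counting accepting paths from q3 by length: 1 of length 0, 1 of length 1, 3 of length 2, 6 of length 3, 6 of length 4, 4 of length 5. Total 21.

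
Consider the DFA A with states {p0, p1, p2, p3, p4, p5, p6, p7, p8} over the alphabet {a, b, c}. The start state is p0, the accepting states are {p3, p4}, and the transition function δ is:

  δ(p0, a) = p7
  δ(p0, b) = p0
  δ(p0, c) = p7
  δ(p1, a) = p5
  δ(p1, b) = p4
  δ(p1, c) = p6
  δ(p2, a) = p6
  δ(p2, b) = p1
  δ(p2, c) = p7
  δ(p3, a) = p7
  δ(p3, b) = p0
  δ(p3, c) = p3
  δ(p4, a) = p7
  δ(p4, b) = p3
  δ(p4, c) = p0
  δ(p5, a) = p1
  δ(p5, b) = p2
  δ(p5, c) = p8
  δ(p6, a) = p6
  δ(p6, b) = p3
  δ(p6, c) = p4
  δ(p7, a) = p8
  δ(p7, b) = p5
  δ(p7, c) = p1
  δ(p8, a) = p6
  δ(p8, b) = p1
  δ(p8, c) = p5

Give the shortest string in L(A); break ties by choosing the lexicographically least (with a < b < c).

A breadth-first search from p0 reaches an accepting state first via the path p0 → p7 → p1 → p4 on input acb.
No string of length < 3 is accepted (BFS exhausts all shorter strings without reaching an accepting state), and acb is the lexicographically least accepting string of length 3.

acb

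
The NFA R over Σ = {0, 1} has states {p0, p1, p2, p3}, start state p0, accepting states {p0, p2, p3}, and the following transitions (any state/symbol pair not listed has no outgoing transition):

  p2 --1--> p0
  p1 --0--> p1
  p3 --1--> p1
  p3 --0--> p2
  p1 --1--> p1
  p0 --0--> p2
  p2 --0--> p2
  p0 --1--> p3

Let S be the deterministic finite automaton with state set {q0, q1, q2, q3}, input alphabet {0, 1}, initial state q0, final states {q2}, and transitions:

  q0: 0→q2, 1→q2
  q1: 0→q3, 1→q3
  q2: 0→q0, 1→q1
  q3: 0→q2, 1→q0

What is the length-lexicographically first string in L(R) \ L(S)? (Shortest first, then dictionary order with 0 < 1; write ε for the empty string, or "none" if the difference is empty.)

The empty string ε is accepted by R but not by S.
Since ε is the unique shortest string, it is the required witness.

ε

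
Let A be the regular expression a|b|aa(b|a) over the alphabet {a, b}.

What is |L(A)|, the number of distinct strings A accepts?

4

The expression has no Kleene star, so L(A) is finite. Expanding the alternatives gives {a, b, aaa, aab}.
That is 2 of length 1, 2 of length 3: 4 strings in all.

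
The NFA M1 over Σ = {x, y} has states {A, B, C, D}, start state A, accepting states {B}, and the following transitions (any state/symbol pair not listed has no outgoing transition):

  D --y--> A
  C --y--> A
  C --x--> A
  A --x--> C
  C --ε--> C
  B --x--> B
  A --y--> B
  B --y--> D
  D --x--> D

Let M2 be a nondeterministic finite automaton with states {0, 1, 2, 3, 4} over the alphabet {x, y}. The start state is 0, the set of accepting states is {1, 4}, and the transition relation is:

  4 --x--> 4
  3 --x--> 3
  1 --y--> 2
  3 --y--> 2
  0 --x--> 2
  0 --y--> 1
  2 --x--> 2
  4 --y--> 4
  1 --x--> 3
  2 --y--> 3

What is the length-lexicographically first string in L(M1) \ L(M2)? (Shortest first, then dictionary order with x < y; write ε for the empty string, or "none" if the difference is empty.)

The string yx is accepted by M1 but not by M2.
No shorter string lies in the difference, and yx is the lexicographically first length-2 string in L(M1) \ L(M2).

yx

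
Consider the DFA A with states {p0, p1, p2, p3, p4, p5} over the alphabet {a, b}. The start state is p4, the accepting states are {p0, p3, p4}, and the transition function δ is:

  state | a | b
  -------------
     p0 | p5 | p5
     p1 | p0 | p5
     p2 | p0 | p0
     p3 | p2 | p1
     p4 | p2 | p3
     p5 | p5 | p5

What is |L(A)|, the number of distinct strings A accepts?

The useful subgraph on states {p0, p1, p2, p3, p4} is acyclic, so L(A) is finite; the longest accepting path visits 4 useful states, giving maximum string length 3.
Counting accepting paths from p4 by length: 1 of length 0, 1 of length 1, 2 of length 2, 3 of length 3. Total 7.

7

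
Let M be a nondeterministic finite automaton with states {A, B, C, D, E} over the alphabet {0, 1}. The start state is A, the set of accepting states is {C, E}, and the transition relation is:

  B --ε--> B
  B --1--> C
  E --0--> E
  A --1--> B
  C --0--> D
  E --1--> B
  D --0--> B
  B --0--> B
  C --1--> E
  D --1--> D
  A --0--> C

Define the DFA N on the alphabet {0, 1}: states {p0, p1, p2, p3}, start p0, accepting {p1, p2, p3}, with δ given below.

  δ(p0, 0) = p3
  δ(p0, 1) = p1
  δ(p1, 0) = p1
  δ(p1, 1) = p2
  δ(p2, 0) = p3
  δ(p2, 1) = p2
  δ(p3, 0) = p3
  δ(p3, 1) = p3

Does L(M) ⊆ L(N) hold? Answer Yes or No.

Exploring the product automaton M × N from the start pair (A, p0), following both machines on each input symbol, reaches 9 state pairs: (A, p0), (C, p3), (B, p1), (D, p3), (E, p3), (C, p2), (B, p3), (E, p2), (B, p2).
M accepts in {C, E} and N accepts in {p1, p2, p3}. The reachable pairs whose M-component is accepting are (C, p3), (E, p3), (C, p2), (E, p2); in each of them the N-component is accepting too, so the product for L(M) \ L(N) (M-component accepting, N-component rejecting) has no reachable accepting pair and the difference is empty.
Hence every string in L(M) is also in L(N).

Yes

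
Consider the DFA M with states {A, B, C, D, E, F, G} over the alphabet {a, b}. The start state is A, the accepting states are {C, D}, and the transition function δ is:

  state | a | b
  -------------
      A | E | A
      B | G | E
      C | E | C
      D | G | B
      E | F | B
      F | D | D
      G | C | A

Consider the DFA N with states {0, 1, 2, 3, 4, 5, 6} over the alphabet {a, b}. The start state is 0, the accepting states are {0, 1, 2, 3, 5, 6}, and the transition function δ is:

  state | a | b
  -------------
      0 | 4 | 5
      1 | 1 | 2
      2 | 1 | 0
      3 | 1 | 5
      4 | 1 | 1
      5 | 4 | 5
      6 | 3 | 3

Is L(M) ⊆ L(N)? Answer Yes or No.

Yes

Exploring the product automaton M × N from the start pair (A, 0), following both machines on each input symbol, reaches 23 state pairs: (A, 0), (E, 4), (A, 5), (F, 1), (B, 1), (D, 1), (D, 2), (G, 1), (E, 2), (B, 2), (B, 0), (C, 1), (A, 2), (E, 0), (G, 4), (E, 5), (E, 1), (C, 2), (F, 4), (B, 5), (A, 1), (C, 0), (C, 5).
M accepts in {C, D} and N accepts in {0, 1, 2, 3, 5, 6}. The reachable pairs whose M-component is accepting are (D, 1), (D, 2), (C, 1), (C, 2), (C, 0), (C, 5); in each of them the N-component is accepting too, so the product for L(M) \ L(N) (M-component accepting, N-component rejecting) has no reachable accepting pair and the difference is empty.
Hence every string in L(M) is also in L(N).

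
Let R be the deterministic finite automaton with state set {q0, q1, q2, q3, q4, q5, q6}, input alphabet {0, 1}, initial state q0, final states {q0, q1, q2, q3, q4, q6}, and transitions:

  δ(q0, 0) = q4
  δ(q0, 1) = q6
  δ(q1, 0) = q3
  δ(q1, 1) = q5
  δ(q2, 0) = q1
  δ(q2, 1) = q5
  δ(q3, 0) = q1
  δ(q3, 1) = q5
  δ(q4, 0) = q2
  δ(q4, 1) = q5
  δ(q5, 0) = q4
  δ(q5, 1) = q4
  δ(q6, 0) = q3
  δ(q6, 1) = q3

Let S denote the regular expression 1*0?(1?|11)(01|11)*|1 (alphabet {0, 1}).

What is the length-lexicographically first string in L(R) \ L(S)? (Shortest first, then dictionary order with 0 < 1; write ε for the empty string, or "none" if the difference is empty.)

The string 00 is accepted by R but not by S.
No shorter string lies in the difference, and 00 is the lexicographically first length-2 string in L(R) \ L(S).

00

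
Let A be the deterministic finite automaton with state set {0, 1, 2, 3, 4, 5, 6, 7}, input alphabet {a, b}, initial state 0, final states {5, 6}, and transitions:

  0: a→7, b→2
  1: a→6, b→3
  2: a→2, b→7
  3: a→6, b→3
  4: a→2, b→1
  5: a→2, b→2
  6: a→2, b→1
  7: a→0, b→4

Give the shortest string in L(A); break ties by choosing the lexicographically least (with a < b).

abba

A breadth-first search from 0 reaches an accepting state first via the path 0 → 7 → 4 → 1 → 6 on input abba.
No string of length < 4 is accepted (BFS exhausts all shorter strings without reaching an accepting state), and abba is the lexicographically least accepting string of length 4.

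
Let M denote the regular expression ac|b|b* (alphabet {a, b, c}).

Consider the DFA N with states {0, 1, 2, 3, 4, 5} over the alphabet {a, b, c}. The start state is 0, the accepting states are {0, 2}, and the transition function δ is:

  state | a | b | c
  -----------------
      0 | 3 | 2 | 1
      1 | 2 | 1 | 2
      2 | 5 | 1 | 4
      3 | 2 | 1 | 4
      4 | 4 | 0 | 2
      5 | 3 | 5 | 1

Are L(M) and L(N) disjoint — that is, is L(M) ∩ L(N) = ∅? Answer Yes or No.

The empty string ε is accepted by both M and N.
Hence L(M) ∩ L(N) ≠ ∅.

No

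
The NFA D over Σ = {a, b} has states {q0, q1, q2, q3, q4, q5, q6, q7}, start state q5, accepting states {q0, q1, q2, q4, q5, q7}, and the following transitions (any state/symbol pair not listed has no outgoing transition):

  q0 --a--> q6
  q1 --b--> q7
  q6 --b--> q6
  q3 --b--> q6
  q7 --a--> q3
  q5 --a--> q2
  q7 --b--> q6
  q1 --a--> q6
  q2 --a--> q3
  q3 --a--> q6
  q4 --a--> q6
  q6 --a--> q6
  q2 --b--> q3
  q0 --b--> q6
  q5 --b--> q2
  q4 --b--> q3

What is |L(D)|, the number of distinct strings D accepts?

3

The useful subgraph on states {q2, q5} is acyclic, so L(D) is finite; the longest accepting path visits 2 useful states, giving maximum string length 1.
Counting accepting paths from q5 by length: 1 of length 0, 2 of length 1. Total 3.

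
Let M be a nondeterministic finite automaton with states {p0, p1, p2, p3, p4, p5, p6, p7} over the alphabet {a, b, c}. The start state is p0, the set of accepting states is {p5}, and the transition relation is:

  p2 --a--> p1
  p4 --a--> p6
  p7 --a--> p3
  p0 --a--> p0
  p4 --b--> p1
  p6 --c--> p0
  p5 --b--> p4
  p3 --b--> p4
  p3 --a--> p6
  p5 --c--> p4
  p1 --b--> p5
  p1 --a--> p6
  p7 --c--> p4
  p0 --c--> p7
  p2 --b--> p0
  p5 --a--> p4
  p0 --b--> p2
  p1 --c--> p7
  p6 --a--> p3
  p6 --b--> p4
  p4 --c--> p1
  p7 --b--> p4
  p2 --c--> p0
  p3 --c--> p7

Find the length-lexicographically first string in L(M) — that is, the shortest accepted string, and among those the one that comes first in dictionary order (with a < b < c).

bab

A breadth-first search from p0 reaches an accepting state first via the path p0 → p2 → p1 → p5 on input bab.
No string of length < 3 is accepted (BFS exhausts all shorter strings without reaching an accepting state), and bab is the lexicographically least accepting string of length 3.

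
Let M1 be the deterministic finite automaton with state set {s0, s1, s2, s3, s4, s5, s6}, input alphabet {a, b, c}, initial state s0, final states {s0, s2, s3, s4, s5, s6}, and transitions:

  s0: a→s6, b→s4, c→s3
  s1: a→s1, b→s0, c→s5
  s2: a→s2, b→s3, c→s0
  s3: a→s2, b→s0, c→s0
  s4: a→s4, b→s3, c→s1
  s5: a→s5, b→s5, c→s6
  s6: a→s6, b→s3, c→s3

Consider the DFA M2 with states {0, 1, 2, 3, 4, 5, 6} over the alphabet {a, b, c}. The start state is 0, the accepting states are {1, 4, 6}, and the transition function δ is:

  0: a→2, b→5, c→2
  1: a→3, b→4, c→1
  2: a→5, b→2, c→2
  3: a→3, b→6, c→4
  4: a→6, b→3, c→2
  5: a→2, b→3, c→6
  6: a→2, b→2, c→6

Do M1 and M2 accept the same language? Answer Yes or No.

The empty string ε is accepted by M1 but rejected by M2.
So L(M1) ≠ L(M2).

No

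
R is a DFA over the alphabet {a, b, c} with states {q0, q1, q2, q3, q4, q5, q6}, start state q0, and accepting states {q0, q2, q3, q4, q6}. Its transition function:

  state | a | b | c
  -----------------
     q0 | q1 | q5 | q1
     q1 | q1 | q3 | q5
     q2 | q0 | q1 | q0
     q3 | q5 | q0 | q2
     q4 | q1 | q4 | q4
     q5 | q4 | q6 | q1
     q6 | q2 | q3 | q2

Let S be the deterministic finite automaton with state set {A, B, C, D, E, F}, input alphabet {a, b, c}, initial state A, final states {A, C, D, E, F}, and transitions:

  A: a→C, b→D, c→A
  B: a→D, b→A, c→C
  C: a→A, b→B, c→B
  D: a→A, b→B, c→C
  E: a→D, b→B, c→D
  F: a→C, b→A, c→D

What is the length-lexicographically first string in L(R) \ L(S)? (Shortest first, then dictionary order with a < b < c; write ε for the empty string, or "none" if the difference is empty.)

The string ab is accepted by R but not by S.
No shorter string lies in the difference, and ab is the lexicographically first length-2 string in L(R) \ L(S).

ab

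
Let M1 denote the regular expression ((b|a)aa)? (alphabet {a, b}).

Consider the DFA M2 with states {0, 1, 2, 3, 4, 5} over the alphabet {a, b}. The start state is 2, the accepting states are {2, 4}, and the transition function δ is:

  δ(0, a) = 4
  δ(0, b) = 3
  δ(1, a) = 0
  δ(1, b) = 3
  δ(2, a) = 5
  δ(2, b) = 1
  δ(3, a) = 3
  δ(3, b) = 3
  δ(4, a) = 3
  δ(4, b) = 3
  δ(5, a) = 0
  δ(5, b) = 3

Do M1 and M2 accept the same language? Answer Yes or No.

Yes

Converting the expression M1 to a DFA (subset construction, then merging equivalent states) gives the minimal DFA with states {r0, r1, r2, r3, r4}, start state r0, accepting states {r0, r4} and transitions r0: a→r1, b→r1; r1: a→r2, b→r3; r2: a→r4, b→r3; r3: a→r3, b→r3; r4: a→r3, b→r3.
Exploring the product automaton M1 × M2 from the start pair (r0, 2), following both machines on each input symbol, reaches 6 state pairs: (r0, 2), (r1, 5), (r1, 1), (r2, 0), (r3, 3), (r4, 4).
M1 accepts in {r0, r4} and M2 accepts in {2, 4}. In every reachable pair the two components are either both accepting — (r0, 2), (r4, 4) — or both non-accepting, so no string is accepted by exactly one of the machines: L(M1) \ L(M2) and L(M2) \ L(M1) are both empty.
Hence every string is accepted by M1 iff it is accepted by M2, and the two languages coincide.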